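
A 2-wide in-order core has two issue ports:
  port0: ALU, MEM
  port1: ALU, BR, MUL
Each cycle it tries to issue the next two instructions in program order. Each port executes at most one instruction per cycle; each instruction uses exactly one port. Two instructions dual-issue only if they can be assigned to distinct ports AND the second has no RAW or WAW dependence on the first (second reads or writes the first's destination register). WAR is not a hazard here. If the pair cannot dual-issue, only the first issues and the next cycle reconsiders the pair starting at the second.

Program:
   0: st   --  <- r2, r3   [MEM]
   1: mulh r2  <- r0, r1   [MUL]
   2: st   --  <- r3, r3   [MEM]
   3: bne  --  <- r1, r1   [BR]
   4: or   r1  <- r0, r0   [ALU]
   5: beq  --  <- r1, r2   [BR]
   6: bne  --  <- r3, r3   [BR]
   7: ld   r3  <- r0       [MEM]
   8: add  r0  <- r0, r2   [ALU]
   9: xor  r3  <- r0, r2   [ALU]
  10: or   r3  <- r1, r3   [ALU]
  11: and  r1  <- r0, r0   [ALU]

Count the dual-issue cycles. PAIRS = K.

0. st.MEM;mulh.MUL @i0,i1  | pair
1. st.MEM;bne.BR @i2,i3  | pair
2. or.ALU @i4  | RAW r1
3. beq.BR @i5  | no-port BR/BR
4. bne.BR;ld.MEM @i6,i7  | pair
5. add.ALU @i8  | RAW r0
6. xor.ALU @i9  | RAW+WAW r3
7. or.ALU;and.ALU @i10,i11  | pair

PAIRS = 4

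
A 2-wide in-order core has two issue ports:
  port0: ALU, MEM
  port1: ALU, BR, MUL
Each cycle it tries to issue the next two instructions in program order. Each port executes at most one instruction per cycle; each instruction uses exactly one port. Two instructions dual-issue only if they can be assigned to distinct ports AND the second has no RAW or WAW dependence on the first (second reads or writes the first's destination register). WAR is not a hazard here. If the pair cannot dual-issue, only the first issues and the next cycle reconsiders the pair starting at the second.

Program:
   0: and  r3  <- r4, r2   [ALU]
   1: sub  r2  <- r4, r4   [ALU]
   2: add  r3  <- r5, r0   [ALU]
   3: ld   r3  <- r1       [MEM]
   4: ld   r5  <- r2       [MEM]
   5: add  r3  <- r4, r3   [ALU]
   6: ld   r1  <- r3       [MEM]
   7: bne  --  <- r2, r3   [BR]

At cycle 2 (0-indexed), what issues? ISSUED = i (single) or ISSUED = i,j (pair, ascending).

ISSUED = 3

#0 head=0: and+sub i0+i1 2-wide
#1 head=2: add i2 WAW r3
#2 head=3: ld i3 no-port MEM/MEM
#3 head=4: ld+add i4+i5 2-wide
#4 head=6: ld+bne i6+i7 2-wide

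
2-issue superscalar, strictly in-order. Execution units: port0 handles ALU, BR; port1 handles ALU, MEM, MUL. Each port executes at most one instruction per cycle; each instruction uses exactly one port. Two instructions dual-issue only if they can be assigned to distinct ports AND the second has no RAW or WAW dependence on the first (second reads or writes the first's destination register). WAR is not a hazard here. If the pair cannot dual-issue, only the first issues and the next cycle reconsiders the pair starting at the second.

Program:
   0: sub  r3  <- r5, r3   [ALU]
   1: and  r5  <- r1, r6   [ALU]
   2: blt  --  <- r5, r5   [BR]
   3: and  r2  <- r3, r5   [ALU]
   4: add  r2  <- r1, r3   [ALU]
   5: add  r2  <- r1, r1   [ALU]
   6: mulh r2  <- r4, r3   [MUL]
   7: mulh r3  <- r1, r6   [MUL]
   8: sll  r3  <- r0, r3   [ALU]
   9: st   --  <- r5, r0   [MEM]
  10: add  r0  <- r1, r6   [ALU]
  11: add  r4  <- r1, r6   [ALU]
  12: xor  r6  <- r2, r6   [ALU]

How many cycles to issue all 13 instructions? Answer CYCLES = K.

t=0 i0&i1:sub.ALU and.ALU ; 2-wide
t=1 i2&i3:blt.BR and.ALU ; 2-wide
t=2 i4:add.ALU ; WAW r2
t=3 i5:add.ALU ; WAW r2
t=4 i6:mulh.MUL ; no-port MUL/MUL
t=5 i7:mulh.MUL ; RAW+WAW r3
t=6 i8&i9:sll.ALU st.MEM ; 2-wide
t=7 i10&i11:add.ALU add.ALU ; 2-wide
t=8 i12:xor.ALU ; tail

CYCLES = 9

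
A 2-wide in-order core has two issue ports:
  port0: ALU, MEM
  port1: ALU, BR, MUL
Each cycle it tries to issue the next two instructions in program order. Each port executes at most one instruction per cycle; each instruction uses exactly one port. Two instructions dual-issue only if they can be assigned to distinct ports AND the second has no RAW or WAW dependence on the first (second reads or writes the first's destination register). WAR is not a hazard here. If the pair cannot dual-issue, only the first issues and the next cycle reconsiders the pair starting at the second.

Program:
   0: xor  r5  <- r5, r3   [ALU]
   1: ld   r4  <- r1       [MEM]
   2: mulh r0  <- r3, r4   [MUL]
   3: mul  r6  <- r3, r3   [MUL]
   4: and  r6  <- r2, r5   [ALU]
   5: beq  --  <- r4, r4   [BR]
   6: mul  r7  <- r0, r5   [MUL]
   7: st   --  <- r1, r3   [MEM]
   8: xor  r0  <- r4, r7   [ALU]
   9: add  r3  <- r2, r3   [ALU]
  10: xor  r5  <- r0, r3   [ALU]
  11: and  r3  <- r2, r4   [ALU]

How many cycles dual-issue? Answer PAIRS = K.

c0: i0&i1 xor+ld  2-wide
c1: i2 mulh  no-port MUL/MUL
c2: i3 mul  WAW r6
c3: i4&i5 and+beq  2-wide
c4: i6&i7 mul+st  2-wide
c5: i8&i9 xor+add  2-wide
c6: i10&i11 xor+and  2-wide

PAIRS = 5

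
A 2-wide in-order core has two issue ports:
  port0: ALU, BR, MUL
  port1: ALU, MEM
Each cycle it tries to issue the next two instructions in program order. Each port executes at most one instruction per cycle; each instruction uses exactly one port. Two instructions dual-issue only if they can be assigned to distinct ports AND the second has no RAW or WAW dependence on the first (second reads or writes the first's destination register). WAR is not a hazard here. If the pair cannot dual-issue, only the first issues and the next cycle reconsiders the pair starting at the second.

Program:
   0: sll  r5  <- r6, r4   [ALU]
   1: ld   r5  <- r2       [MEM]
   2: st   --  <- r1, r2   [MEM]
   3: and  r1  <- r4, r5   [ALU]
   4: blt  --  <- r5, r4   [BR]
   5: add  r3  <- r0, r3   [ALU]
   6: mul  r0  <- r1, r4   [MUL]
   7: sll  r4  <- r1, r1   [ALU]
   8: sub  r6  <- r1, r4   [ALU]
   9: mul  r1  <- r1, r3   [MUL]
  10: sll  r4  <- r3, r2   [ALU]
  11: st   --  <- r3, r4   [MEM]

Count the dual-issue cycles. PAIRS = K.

PAIRS = 4

c0: i0 sll  WAW r5
c1: i1 ld  no-port MEM/MEM
c2: i2/i3 st and  2-wide
c3: i4/i5 blt add  2-wide
c4: i6/i7 mul sll  2-wide
c5: i8/i9 sub mul  2-wide
c6: i10 sll  RAW r4
c7: i11 st  tail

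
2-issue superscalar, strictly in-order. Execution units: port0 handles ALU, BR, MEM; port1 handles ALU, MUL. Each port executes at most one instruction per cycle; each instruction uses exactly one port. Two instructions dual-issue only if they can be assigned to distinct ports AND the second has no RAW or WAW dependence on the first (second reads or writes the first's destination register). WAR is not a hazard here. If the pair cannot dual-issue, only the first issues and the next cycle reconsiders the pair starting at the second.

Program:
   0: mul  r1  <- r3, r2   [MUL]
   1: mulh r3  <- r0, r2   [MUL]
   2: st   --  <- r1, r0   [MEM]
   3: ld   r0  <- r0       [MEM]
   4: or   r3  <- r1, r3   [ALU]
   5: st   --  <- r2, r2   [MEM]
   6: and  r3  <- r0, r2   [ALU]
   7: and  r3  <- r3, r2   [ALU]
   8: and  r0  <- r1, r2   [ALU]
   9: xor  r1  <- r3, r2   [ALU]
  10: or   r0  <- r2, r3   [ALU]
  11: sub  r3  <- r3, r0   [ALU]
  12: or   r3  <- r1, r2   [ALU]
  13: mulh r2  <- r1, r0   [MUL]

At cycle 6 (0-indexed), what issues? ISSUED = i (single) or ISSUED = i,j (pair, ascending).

ISSUED = 11

[0] i0  mul.MUL  -- no-port MUL/MUL
[1] i1/i2  mulh.MUL st.MEM  -- 2-wide
[2] i3/i4  ld.MEM or.ALU  -- 2-wide
[3] i5/i6  st.MEM and.ALU  -- 2-wide
[4] i7/i8  and.ALU and.ALU  -- 2-wide
[5] i9/i10  xor.ALU or.ALU  -- 2-wide
[6] i11  sub.ALU  -- WAW r3
[7] i12/i13  or.ALU mulh.MUL  -- 2-wide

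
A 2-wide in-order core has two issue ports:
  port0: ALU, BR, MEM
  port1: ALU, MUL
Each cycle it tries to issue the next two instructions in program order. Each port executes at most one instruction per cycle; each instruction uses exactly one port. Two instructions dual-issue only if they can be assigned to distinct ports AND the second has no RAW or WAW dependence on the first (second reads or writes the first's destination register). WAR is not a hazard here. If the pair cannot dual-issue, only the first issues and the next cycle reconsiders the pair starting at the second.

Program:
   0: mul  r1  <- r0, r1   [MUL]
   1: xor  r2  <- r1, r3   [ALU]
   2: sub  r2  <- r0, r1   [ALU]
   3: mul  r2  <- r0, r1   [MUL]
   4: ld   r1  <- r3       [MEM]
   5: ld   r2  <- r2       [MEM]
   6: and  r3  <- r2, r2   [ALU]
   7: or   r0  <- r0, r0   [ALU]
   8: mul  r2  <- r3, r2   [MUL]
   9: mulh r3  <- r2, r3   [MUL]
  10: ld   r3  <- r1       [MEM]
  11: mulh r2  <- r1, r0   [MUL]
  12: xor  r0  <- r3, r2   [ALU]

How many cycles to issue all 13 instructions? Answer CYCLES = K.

CYCLES = 10

c0: i0 mul.MUL  RAW r1
c1: i1 xor.ALU  WAW r2
c2: i2 sub.ALU  WAW r2
c3: i3&i4 mul.MUL;ld.MEM  dual
c4: i5 ld.MEM  RAW r2
c5: i6&i7 and.ALU;or.ALU  dual
c6: i8 mul.MUL  no-port MUL/MUL
c7: i9 mulh.MUL  WAW r3
c8: i10&i11 ld.MEM;mulh.MUL  dual
c9: i12 xor.ALU  tail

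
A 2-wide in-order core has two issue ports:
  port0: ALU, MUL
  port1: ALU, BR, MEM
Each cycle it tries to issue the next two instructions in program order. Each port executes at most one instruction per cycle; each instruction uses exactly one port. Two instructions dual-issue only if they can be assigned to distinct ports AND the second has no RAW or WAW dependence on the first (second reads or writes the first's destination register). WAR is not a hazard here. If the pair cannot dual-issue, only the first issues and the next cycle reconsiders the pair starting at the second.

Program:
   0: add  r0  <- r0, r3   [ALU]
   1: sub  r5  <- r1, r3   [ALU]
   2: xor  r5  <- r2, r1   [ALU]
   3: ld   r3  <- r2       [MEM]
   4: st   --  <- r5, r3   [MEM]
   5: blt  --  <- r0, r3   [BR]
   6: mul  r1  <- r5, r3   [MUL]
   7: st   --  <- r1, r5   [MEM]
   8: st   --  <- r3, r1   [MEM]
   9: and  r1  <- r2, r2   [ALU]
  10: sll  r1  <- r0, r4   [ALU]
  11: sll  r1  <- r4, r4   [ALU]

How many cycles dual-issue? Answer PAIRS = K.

[0] i0+i1  add sub  -- 2-wide
[1] i2+i3  xor ld  -- 2-wide
[2] i4  st  -- no-port MEM/BR
[3] i5+i6  blt mul  -- 2-wide
[4] i7  st  -- no-port MEM/MEM
[5] i8+i9  st and  -- 2-wide
[6] i10  sll  -- WAW r1
[7] i11  sll  -- tail

PAIRS = 4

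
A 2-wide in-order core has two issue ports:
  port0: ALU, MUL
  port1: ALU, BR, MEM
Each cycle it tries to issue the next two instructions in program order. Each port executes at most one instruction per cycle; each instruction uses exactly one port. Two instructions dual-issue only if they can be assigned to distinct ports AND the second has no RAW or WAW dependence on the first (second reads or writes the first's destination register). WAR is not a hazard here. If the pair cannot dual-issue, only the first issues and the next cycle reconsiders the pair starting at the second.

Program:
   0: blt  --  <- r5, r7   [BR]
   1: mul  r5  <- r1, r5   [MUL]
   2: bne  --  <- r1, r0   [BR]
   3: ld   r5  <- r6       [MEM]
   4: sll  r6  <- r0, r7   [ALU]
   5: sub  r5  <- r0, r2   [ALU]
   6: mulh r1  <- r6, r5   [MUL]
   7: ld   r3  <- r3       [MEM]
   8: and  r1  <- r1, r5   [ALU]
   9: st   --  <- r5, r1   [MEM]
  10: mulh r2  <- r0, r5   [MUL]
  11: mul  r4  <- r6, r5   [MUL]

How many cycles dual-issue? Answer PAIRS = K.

  cy0 -> i0/i1 (blt.BR+mul.MUL) 2-wide
  cy1 -> i2 (bne.BR) no-port BR/MEM
  cy2 -> i3/i4 (ld.MEM+sll.ALU) 2-wide
  cy3 -> i5 (sub.ALU) RAW r5
  cy4 -> i6/i7 (mulh.MUL+ld.MEM) 2-wide
  cy5 -> i8 (and.ALU) RAW r1
  cy6 -> i9/i10 (st.MEM+mulh.MUL) 2-wide
  cy7 -> i11 (mul.MUL) tail

PAIRS = 4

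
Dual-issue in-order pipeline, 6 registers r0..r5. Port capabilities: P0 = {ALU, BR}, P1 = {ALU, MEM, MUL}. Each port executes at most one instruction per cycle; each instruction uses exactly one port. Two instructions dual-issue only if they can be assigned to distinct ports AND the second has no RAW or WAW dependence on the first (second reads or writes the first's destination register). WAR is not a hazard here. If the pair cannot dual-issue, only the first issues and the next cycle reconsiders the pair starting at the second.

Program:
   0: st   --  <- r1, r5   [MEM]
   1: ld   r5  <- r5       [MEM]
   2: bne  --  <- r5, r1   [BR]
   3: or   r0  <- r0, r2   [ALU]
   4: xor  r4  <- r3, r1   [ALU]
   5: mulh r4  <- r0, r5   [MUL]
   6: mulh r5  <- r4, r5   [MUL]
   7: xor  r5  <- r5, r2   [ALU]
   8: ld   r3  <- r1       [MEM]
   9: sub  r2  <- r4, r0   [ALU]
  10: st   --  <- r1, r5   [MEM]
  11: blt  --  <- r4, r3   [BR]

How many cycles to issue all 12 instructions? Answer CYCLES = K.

CYCLES = 9

0. st @i0  | no-port MEM/MEM
1. ld @i1  | RAW r5
2. bne+or @i2&i3  | 2-wide
3. xor @i4  | WAW r4
4. mulh @i5  | no-port MUL/MUL
5. mulh @i6  | RAW+WAW r5
6. xor+ld @i7&i8  | 2-wide
7. sub+st @i9&i10  | 2-wide
8. blt @i11  | tail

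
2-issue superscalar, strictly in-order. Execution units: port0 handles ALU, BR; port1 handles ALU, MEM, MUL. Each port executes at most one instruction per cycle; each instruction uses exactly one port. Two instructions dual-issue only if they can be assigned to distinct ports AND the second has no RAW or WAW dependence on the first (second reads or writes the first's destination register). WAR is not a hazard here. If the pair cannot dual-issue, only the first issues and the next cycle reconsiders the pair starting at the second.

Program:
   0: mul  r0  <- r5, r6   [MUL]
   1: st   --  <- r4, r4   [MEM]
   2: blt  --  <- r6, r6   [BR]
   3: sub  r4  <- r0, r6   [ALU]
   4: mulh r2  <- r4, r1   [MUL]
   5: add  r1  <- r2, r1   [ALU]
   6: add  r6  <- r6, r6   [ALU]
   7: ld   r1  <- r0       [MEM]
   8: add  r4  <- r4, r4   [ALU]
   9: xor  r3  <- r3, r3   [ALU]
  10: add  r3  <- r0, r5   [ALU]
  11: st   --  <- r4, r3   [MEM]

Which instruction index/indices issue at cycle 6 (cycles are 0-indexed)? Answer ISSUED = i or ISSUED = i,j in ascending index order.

ISSUED = 9

#0 head=0: mul i0 no-port MUL/MEM
#1 head=1: st+blt i1,i2 2-wide
#2 head=3: sub i3 RAW r4
#3 head=4: mulh i4 RAW r2
#4 head=5: add+add i5,i6 2-wide
#5 head=7: ld+add i7,i8 2-wide
#6 head=9: xor i9 WAW r3
#7 head=10: add i10 RAW r3
#8 head=11: st i11 tail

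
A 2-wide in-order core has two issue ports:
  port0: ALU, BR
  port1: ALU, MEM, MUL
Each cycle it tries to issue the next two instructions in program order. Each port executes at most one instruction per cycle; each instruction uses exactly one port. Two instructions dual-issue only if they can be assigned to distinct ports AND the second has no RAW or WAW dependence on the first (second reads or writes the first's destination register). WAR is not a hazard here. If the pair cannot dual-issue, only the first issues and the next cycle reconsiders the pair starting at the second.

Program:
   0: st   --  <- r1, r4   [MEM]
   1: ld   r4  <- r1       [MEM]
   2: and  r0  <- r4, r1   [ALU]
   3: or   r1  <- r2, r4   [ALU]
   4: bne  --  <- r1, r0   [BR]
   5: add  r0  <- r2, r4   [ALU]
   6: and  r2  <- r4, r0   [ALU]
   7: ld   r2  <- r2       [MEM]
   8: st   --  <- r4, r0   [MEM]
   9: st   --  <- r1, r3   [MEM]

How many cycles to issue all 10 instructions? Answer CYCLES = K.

CYCLES = 8

#0 head=0: st i0 no-port MEM/MEM
#1 head=1: ld i1 RAW r4
#2 head=2: and or i2/i3 2-wide
#3 head=4: bne add i4/i5 2-wide
#4 head=6: and i6 RAW+WAW r2
#5 head=7: ld i7 no-port MEM/MEM
#6 head=8: st i8 no-port MEM/MEM
#7 head=9: st i9 tail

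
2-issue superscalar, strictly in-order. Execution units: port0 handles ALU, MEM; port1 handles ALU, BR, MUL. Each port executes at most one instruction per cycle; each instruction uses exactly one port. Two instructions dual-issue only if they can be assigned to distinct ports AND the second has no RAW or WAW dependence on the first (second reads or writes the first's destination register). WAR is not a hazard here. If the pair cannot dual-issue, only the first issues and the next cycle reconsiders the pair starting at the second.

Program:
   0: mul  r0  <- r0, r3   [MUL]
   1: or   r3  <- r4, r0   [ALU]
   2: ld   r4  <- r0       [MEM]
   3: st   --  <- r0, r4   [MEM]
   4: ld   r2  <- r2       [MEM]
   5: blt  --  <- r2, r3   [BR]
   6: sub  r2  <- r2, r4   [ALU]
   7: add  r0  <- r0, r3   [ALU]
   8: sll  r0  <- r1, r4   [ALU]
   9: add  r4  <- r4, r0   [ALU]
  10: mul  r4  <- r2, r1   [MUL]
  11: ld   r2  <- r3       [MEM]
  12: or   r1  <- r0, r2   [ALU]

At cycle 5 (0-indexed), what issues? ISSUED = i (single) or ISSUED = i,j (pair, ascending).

t=0 i0:mul ; RAW r0
t=1 i1&i2:or/ld ; dual
t=2 i3:st ; no-port MEM/MEM
t=3 i4:ld ; RAW r2
t=4 i5&i6:blt/sub ; dual
t=5 i7:add ; WAW r0
t=6 i8:sll ; RAW r0
t=7 i9:add ; WAW r4
t=8 i10&i11:mul/ld ; dual
t=9 i12:or ; tail

ISSUED = 7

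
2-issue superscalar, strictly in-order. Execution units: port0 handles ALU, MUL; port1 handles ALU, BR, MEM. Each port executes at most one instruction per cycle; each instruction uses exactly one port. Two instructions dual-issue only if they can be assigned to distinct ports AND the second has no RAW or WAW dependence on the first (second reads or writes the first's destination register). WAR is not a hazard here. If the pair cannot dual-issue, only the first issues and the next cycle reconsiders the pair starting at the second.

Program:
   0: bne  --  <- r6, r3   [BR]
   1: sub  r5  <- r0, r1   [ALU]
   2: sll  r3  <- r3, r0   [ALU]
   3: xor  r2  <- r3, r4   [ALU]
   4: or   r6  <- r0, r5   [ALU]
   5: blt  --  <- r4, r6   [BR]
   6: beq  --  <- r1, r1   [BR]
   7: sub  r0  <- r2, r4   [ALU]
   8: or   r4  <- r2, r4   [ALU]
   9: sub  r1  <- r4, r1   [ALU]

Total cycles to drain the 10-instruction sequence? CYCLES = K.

CYCLES = 7

c0: i0+i1 bne/sub  2-wide
c1: i2 sll  RAW r3
c2: i3+i4 xor/or  2-wide
c3: i5 blt  no-port BR/BR
c4: i6+i7 beq/sub  2-wide
c5: i8 or  RAW r4
c6: i9 sub  tail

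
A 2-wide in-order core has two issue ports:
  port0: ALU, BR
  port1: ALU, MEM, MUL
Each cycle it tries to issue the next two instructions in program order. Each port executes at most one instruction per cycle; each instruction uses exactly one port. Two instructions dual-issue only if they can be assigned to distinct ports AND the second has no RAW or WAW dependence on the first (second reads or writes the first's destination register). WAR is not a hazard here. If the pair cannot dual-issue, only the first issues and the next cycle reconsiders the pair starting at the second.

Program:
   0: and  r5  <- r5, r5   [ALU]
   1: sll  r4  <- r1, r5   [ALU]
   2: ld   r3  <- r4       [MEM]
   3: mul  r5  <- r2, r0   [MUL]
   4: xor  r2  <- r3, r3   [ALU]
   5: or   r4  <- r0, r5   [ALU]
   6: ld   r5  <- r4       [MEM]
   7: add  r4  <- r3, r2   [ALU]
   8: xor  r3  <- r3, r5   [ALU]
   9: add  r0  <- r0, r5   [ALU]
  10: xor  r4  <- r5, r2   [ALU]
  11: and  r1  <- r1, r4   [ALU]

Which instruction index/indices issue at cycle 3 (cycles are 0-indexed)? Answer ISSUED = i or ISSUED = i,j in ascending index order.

ISSUED = 3,4

  cy0 -> i0 (and.ALU) RAW r5
  cy1 -> i1 (sll.ALU) RAW r4
  cy2 -> i2 (ld.MEM) no-port MEM/MUL
  cy3 -> i3+i4 (mul.MUL xor.ALU) dual
  cy4 -> i5 (or.ALU) RAW r4
  cy5 -> i6+i7 (ld.MEM add.ALU) dual
  cy6 -> i8+i9 (xor.ALU add.ALU) dual
  cy7 -> i10 (xor.ALU) RAW r4
  cy8 -> i11 (and.ALU) tail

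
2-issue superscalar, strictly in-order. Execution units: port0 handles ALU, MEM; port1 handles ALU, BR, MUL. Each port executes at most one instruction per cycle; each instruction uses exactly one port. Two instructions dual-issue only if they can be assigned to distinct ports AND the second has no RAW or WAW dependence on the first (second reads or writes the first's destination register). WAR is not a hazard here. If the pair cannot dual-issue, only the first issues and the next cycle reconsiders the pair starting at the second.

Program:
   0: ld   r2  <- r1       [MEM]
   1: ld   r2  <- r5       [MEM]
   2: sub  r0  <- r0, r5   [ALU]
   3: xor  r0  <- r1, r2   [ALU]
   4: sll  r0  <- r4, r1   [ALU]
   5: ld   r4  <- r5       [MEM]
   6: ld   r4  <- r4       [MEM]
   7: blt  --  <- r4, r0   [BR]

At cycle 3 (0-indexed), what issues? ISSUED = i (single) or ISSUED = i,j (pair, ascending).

ISSUED = 4,5

#0 head=0: ld.MEM i0 no-port MEM/MEM
#1 head=1: ld.MEM;sub.ALU i1+i2 pair
#2 head=3: xor.ALU i3 WAW r0
#3 head=4: sll.ALU;ld.MEM i4+i5 pair
#4 head=6: ld.MEM i6 RAW r4
#5 head=7: blt.BR i7 tail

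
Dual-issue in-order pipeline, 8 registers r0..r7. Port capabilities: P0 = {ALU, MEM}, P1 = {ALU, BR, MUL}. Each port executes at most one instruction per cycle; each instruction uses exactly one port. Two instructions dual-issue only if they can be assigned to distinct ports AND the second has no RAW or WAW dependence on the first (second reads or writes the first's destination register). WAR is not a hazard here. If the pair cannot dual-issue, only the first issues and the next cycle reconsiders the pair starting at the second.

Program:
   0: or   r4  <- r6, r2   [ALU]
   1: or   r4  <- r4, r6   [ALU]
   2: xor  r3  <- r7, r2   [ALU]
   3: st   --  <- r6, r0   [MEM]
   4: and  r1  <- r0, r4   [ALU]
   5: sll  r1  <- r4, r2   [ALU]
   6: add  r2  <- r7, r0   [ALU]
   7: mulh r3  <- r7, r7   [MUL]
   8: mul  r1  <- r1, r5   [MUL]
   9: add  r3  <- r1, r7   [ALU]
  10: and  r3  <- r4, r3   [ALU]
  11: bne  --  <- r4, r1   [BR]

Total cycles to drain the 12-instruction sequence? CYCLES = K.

c0: i0 or  RAW+WAW r4
c1: i1&i2 or+xor  2-wide
c2: i3&i4 st+and  2-wide
c3: i5&i6 sll+add  2-wide
c4: i7 mulh  no-port MUL/MUL
c5: i8 mul  RAW r1
c6: i9 add  RAW+WAW r3
c7: i10&i11 and+bne  2-wide

CYCLES = 8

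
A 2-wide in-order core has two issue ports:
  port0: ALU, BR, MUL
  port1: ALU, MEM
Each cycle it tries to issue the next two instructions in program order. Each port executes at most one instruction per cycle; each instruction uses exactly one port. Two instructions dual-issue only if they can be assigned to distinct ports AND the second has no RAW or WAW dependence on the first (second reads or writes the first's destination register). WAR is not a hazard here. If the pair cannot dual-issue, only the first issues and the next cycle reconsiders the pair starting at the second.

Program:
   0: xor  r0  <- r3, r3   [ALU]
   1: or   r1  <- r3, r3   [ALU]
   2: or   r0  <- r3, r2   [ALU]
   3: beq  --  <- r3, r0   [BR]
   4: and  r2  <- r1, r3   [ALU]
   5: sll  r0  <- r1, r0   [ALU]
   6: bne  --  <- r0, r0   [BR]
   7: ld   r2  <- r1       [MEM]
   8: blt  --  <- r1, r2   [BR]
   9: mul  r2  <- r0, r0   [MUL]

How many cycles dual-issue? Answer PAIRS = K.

PAIRS = 3

c0: i0&i1 xor.ALU or.ALU  pair
c1: i2 or.ALU  RAW r0
c2: i3&i4 beq.BR and.ALU  pair
c3: i5 sll.ALU  RAW r0
c4: i6&i7 bne.BR ld.MEM  pair
c5: i8 blt.BR  no-port BR/MUL
c6: i9 mul.MUL  tail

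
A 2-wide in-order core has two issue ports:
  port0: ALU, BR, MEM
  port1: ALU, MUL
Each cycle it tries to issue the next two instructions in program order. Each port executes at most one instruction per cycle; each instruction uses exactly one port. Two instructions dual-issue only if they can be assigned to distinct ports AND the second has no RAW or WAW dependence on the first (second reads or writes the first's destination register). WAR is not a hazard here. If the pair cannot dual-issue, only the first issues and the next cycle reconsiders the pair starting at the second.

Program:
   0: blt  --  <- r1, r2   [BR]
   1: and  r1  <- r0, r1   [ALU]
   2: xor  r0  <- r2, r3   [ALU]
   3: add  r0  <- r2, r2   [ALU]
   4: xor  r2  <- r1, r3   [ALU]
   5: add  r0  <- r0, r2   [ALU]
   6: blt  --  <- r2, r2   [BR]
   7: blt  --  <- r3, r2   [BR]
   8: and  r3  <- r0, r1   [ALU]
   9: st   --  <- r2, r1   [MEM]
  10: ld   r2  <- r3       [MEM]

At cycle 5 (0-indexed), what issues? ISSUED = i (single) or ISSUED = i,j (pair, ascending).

[0] i0&i1  blt and  -- pair
[1] i2  xor  -- WAW r0
[2] i3&i4  add xor  -- pair
[3] i5&i6  add blt  -- pair
[4] i7&i8  blt and  -- pair
[5] i9  st  -- no-port MEM/MEM
[6] i10  ld  -- tail

ISSUED = 9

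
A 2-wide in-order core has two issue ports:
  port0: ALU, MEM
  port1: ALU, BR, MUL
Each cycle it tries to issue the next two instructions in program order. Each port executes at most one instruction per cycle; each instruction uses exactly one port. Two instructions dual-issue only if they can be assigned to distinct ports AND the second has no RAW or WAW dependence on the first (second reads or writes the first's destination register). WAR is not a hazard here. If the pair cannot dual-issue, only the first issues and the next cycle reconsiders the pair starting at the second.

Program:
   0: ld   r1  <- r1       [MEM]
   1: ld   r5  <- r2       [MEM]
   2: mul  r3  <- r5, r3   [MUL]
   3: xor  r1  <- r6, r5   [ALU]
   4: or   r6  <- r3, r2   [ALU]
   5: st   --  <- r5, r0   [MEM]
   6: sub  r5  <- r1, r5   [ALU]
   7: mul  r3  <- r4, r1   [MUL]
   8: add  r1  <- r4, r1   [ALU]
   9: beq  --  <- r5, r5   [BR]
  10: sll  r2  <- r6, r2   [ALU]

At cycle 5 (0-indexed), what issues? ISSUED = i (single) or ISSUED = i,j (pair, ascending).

ISSUED = 8,9

c0: i0 ld  no-port MEM/MEM
c1: i1 ld  RAW r5
c2: i2&i3 mul xor  dual
c3: i4&i5 or st  dual
c4: i6&i7 sub mul  dual
c5: i8&i9 add beq  dual
c6: i10 sll  tail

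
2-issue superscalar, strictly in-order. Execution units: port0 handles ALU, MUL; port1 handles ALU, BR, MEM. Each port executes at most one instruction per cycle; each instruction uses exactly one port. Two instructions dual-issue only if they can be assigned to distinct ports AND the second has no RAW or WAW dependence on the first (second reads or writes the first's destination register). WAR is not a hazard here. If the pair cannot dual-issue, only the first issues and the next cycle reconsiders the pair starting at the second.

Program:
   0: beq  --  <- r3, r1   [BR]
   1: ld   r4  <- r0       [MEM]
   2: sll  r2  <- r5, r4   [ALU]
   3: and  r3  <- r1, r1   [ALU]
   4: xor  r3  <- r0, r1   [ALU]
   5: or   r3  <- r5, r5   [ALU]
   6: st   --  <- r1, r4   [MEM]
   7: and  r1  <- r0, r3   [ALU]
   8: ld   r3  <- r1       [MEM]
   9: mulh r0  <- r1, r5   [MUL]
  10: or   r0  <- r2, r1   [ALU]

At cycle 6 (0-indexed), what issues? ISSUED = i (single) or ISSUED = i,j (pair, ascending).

ISSUED = 8,9

c0: i0 beq  no-port BR/MEM
c1: i1 ld  RAW r4
c2: i2&i3 sll and  dual
c3: i4 xor  WAW r3
c4: i5&i6 or st  dual
c5: i7 and  RAW r1
c6: i8&i9 ld mulh  dual
c7: i10 or  tail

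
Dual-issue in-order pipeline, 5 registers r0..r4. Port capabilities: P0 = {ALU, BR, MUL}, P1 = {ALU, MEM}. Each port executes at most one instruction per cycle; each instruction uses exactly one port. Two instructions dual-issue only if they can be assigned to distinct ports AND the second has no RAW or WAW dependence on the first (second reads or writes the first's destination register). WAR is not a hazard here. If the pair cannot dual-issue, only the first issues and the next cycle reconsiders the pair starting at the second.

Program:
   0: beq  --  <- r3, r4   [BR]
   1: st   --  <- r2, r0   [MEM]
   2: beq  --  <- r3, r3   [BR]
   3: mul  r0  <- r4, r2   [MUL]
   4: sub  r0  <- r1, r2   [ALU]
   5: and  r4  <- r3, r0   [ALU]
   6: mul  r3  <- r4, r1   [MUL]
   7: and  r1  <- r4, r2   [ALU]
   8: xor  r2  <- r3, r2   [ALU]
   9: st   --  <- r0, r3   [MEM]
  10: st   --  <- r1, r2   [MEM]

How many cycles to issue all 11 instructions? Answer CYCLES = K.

CYCLES = 8

0. beq.BR/st.MEM @i0/i1  | dual
1. beq.BR @i2  | no-port BR/MUL
2. mul.MUL @i3  | WAW r0
3. sub.ALU @i4  | RAW r0
4. and.ALU @i5  | RAW r4
5. mul.MUL/and.ALU @i6/i7  | dual
6. xor.ALU/st.MEM @i8/i9  | dual
7. st.MEM @i10  | tail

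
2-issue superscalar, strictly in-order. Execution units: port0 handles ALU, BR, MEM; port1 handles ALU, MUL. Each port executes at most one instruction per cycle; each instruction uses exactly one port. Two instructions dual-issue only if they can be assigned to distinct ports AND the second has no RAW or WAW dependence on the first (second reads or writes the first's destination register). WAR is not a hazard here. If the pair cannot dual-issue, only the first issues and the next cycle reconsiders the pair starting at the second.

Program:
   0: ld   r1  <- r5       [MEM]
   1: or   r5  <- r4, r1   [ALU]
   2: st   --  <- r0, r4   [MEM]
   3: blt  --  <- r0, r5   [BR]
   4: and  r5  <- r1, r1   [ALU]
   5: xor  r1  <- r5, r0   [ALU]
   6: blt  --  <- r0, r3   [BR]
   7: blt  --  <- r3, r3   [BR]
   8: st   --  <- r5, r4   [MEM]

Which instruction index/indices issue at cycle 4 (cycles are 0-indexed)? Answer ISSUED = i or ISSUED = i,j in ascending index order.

  cy0 -> i0 (ld) RAW r1
  cy1 -> i1,i2 (or;st) pair
  cy2 -> i3,i4 (blt;and) pair
  cy3 -> i5,i6 (xor;blt) pair
  cy4 -> i7 (blt) no-port BR/MEM
  cy5 -> i8 (st) tail

ISSUED = 7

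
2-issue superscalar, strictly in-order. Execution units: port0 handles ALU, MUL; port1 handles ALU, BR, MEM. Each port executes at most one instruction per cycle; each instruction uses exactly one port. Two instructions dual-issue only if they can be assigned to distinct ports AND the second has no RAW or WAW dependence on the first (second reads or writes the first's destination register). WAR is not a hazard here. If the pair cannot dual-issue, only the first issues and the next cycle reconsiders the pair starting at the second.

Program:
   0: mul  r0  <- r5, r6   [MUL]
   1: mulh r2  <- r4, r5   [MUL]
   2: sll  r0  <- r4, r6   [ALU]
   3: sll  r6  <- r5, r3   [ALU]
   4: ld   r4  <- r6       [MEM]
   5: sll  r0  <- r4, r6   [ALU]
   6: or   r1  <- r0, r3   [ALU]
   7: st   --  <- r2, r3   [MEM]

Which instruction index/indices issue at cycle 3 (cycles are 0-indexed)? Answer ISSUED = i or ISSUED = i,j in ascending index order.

ISSUED = 4

c0: i0 mul.MUL  no-port MUL/MUL
c1: i1+i2 mulh.MUL;sll.ALU  dual
c2: i3 sll.ALU  RAW r6
c3: i4 ld.MEM  RAW r4
c4: i5 sll.ALU  RAW r0
c5: i6+i7 or.ALU;st.MEM  dual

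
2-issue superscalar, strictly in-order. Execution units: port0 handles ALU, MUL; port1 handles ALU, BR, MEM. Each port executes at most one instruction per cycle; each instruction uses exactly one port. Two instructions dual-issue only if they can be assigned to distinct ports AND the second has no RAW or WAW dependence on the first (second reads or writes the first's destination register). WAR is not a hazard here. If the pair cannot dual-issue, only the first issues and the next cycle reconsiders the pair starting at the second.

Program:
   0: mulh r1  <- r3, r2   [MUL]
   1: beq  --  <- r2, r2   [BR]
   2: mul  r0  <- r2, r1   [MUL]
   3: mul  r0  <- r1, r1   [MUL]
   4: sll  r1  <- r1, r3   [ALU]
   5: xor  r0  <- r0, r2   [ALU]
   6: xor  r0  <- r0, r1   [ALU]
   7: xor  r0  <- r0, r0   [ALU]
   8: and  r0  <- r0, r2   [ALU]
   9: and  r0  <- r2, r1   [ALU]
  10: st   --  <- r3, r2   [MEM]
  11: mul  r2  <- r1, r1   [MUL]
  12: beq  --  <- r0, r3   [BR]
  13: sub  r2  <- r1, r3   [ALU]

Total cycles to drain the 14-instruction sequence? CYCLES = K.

CYCLES = 10

c0: i0/i1 mulh.MUL beq.BR  dual
c1: i2 mul.MUL  no-port MUL/MUL
c2: i3/i4 mul.MUL sll.ALU  dual
c3: i5 xor.ALU  RAW+WAW r0
c4: i6 xor.ALU  RAW+WAW r0
c5: i7 xor.ALU  RAW+WAW r0
c6: i8 and.ALU  WAW r0
c7: i9/i10 and.ALU st.MEM  dual
c8: i11/i12 mul.MUL beq.BR  dual
c9: i13 sub.ALU  tail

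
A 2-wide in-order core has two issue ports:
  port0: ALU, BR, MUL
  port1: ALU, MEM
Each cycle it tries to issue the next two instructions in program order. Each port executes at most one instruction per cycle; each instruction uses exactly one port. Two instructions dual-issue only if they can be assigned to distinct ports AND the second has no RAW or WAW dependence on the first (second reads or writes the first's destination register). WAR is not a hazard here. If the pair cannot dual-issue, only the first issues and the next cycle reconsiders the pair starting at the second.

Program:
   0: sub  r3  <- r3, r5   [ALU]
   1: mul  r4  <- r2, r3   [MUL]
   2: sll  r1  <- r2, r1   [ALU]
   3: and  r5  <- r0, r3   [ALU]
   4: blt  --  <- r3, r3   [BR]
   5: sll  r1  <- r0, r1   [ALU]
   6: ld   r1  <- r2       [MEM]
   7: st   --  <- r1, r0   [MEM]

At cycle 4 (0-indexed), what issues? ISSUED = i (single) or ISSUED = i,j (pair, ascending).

  cy0 -> i0 (sub.ALU) RAW r3
  cy1 -> i1+i2 (mul.MUL+sll.ALU) pair
  cy2 -> i3+i4 (and.ALU+blt.BR) pair
  cy3 -> i5 (sll.ALU) WAW r1
  cy4 -> i6 (ld.MEM) no-port MEM/MEM
  cy5 -> i7 (st.MEM) tail

ISSUED = 6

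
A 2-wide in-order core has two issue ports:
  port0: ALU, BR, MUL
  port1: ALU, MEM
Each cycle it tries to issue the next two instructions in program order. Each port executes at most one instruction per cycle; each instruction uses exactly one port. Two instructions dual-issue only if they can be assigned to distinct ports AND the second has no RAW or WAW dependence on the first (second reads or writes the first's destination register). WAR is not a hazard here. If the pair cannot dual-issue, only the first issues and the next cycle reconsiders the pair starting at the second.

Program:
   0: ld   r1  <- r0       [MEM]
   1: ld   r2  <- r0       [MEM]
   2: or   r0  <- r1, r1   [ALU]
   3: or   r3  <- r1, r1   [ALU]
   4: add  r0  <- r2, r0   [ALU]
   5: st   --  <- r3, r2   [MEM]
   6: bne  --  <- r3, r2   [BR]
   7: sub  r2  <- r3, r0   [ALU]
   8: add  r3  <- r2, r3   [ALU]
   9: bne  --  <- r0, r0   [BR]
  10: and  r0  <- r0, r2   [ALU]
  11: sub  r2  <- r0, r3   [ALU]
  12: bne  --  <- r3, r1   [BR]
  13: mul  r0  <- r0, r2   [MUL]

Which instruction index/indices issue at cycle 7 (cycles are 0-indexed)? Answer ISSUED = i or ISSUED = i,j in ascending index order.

#0 head=0: ld.MEM i0 no-port MEM/MEM
#1 head=1: ld.MEM;or.ALU i1/i2 dual
#2 head=3: or.ALU;add.ALU i3/i4 dual
#3 head=5: st.MEM;bne.BR i5/i6 dual
#4 head=7: sub.ALU i7 RAW r2
#5 head=8: add.ALU;bne.BR i8/i9 dual
#6 head=10: and.ALU i10 RAW r0
#7 head=11: sub.ALU;bne.BR i11/i12 dual
#8 head=13: mul.MUL i13 tail

ISSUED = 11,12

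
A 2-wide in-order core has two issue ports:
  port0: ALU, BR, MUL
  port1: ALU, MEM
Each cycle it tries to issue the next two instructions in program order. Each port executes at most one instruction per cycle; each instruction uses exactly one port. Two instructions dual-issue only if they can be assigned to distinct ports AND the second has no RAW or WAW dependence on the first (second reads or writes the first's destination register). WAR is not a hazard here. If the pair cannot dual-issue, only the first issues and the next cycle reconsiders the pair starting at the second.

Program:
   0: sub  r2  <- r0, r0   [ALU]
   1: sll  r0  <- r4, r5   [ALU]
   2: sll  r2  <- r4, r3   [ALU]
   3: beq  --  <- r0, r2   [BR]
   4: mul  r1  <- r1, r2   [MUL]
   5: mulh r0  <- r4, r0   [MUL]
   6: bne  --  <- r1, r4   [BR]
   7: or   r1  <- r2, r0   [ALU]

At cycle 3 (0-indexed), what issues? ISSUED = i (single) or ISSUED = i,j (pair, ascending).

t=0 i0,i1:sub.ALU;sll.ALU ; 2-wide
t=1 i2:sll.ALU ; RAW r2
t=2 i3:beq.BR ; no-port BR/MUL
t=3 i4:mul.MUL ; no-port MUL/MUL
t=4 i5:mulh.MUL ; no-port MUL/BR
t=5 i6,i7:bne.BR;or.ALU ; 2-wide

ISSUED = 4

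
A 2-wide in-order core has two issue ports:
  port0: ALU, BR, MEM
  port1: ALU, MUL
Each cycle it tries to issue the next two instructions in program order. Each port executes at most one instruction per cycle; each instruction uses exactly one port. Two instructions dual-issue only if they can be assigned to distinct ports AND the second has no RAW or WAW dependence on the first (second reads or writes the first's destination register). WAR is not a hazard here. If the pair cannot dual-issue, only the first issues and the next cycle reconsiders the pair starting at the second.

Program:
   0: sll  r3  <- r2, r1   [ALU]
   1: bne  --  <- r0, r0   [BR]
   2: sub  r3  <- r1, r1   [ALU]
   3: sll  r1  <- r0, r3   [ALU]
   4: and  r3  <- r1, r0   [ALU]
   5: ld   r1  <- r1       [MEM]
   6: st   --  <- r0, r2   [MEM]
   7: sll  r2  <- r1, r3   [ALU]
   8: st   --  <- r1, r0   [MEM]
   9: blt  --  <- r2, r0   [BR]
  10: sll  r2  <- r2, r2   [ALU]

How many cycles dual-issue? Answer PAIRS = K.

0. sll.ALU/bne.BR @i0+i1  | 2-wide
1. sub.ALU @i2  | RAW r3
2. sll.ALU @i3  | RAW r1
3. and.ALU/ld.MEM @i4+i5  | 2-wide
4. st.MEM/sll.ALU @i6+i7  | 2-wide
5. st.MEM @i8  | no-port MEM/BR
6. blt.BR/sll.ALU @i9+i10  | 2-wide

PAIRS = 4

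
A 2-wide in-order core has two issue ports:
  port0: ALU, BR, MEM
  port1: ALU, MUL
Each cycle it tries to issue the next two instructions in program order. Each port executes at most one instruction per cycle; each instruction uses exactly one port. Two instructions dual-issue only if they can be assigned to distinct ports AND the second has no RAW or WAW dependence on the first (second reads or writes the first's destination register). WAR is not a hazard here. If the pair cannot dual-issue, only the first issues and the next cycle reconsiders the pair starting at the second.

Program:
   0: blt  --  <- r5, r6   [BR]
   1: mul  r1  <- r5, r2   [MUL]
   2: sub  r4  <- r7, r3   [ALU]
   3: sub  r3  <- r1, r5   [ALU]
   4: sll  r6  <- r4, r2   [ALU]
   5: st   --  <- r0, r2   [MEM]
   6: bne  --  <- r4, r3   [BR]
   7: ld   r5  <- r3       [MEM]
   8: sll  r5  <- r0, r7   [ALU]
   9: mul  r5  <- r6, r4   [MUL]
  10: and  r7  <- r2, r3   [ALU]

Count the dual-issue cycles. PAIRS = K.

  cy0 -> i0&i1 (blt.BR/mul.MUL) pair
  cy1 -> i2&i3 (sub.ALU/sub.ALU) pair
  cy2 -> i4&i5 (sll.ALU/st.MEM) pair
  cy3 -> i6 (bne.BR) no-port BR/MEM
  cy4 -> i7 (ld.MEM) WAW r5
  cy5 -> i8 (sll.ALU) WAW r5
  cy6 -> i9&i10 (mul.MUL/and.ALU) pair

PAIRS = 4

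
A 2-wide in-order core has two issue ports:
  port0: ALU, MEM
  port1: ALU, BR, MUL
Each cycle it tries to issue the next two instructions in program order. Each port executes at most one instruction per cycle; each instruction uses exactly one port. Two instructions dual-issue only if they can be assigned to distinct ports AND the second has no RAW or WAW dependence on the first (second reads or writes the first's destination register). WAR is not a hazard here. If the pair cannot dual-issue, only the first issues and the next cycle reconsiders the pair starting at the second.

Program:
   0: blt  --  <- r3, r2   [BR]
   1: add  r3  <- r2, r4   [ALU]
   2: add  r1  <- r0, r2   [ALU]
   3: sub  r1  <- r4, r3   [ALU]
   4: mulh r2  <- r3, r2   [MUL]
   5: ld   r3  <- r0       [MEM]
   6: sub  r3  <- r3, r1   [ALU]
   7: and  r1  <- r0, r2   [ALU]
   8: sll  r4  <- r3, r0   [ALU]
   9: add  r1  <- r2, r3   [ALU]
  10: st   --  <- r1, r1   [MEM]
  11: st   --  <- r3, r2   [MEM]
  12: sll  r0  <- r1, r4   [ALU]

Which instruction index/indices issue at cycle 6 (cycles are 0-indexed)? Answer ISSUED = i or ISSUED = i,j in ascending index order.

ISSUED = 10

#0 head=0: blt+add i0,i1 2-wide
#1 head=2: add i2 WAW r1
#2 head=3: sub+mulh i3,i4 2-wide
#3 head=5: ld i5 RAW+WAW r3
#4 head=6: sub+and i6,i7 2-wide
#5 head=8: sll+add i8,i9 2-wide
#6 head=10: st i10 no-port MEM/MEM
#7 head=11: st+sll i11,i12 2-wide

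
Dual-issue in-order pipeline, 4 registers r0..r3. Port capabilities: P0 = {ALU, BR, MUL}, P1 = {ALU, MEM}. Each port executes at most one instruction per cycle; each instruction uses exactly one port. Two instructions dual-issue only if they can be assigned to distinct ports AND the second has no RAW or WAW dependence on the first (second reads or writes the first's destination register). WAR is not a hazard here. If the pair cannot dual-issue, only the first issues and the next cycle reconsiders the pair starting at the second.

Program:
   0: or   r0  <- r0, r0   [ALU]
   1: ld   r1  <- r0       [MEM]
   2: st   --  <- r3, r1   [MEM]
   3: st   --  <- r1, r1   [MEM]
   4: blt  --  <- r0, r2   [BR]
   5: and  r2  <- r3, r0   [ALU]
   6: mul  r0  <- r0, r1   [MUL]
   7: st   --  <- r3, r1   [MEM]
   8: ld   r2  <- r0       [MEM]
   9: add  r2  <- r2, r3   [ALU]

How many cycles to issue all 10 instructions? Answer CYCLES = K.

c0: i0 or  RAW r0
c1: i1 ld  no-port MEM/MEM
c2: i2 st  no-port MEM/MEM
c3: i3+i4 st+blt  dual
c4: i5+i6 and+mul  dual
c5: i7 st  no-port MEM/MEM
c6: i8 ld  RAW+WAW r2
c7: i9 add  tail

CYCLES = 8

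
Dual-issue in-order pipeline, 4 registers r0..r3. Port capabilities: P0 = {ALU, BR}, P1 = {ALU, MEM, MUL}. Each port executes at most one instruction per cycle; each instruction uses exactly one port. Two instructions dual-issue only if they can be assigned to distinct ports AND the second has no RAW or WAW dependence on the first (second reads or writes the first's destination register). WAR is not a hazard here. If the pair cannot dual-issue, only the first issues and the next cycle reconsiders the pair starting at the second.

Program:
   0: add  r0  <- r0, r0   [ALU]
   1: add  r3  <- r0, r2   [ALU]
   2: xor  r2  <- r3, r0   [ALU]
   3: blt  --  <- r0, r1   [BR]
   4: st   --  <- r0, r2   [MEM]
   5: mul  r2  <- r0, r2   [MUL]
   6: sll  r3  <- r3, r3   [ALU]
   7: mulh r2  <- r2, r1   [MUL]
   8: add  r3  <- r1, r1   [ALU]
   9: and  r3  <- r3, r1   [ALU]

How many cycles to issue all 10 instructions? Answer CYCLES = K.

0. add @i0  | RAW r0
1. add @i1  | RAW r3
2. xor;blt @i2&i3  | pair
3. st @i4  | no-port MEM/MUL
4. mul;sll @i5&i6  | pair
5. mulh;add @i7&i8  | pair
6. and @i9  | tail

CYCLES = 7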